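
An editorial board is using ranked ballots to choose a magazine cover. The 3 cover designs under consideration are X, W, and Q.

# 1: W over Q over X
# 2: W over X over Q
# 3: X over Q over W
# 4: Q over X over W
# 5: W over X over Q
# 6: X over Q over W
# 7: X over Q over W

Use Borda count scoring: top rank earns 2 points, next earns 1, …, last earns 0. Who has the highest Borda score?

X

Borda scores:
  X: 0 + 1 + 2 + 1 + 1 + 2 + 2 = 9
  W: 2 + 2 + 0 + 0 + 2 + 0 + 0 = 6
  Q: 1 + 0 + 1 + 2 + 0 + 1 + 1 = 6
X has the highest total.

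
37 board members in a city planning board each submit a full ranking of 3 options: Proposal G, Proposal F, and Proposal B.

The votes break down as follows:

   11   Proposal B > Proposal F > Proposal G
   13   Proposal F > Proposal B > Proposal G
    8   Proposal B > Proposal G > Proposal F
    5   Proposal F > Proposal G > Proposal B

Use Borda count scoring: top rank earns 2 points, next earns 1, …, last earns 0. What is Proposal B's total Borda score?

51

Borda scores:
  Proposal G: 11·0 + 13·0 + 8·1 + 5·1 = 13
  Proposal F: 11·1 + 13·2 + 8·0 + 5·2 = 47
  Proposal B: 11·2 + 13·1 + 8·2 + 5·0 = 51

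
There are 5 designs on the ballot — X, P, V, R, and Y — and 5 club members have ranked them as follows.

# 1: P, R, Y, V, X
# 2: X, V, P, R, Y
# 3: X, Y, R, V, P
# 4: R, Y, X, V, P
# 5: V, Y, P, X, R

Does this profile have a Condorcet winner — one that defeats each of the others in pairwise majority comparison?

No

Head-to-head results (5 voters total):
X vs P: X wins 3–2.
X vs V: X wins 3–2.
X vs R: X wins 3–2.
X vs Y: Y wins 3–2.
P vs V: V wins 4–1.
P vs R: P wins 3–2.
P vs Y: Y wins 3–2.
V vs R: R wins 3–2.
V vs Y: Y wins 3–2.
R vs Y: R wins 3–2.
No candidate beats all others: X beats R beats Y beats X, a majority cycle.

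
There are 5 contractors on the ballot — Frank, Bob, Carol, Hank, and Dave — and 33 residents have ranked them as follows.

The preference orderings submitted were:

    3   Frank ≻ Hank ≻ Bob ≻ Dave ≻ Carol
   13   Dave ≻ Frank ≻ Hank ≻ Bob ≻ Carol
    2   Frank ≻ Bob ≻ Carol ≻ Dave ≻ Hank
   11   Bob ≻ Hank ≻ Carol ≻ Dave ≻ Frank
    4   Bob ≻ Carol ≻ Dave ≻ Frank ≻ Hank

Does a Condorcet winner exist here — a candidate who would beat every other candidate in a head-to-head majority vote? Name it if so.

No Condorcet winner

Head-to-head results (33 voters total):
Frank vs Bob: Frank wins 18–15.
Frank vs Carol: Frank wins 18–15.
Frank vs Hank: Frank wins 22–11.
Frank vs Dave: Dave wins 28–5.
Bob vs Carol: Bob wins 33–0.
Bob vs Hank: Bob wins 17–16.
Bob vs Dave: Bob wins 20–13.
Carol vs Hank: Hank wins 27–6.
Carol vs Dave: Carol wins 17–16.
Hank vs Dave: Dave wins 19–14.
No candidate beats all others: Frank beats Bob beats Dave beats Frank, a majority cycle.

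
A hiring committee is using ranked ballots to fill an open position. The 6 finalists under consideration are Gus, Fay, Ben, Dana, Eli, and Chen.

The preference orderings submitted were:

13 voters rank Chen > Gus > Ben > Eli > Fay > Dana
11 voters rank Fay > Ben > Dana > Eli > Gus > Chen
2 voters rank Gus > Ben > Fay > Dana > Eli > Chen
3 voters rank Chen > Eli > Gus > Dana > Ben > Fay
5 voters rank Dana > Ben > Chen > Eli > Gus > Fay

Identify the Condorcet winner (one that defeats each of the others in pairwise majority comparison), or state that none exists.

There is no Condorcet winner

Head-to-head results (34 voters total):
Gus vs Fay: Gus wins 23–11.
Gus vs Ben: Gus wins 18–16.
Gus vs Dana: Gus wins 18–16.
Gus vs Eli: Eli wins 19–15.
Gus vs Chen: Chen wins 21–13.
Fay vs Ben: Ben wins 23–11.
Fay vs Dana: Fay wins 26–8.
Fay vs Eli: Eli wins 21–13.
Fay vs Chen: Chen wins 21–13.
Ben vs Dana: Ben wins 26–8.
Ben vs Eli: Ben wins 31–3.
Ben vs Chen: Ben wins 18–16.
Dana vs Eli: Dana wins 18–16.
Dana vs Chen: Dana wins 18–16.
Eli vs Chen: Chen wins 21–13.
No candidate beats all others: Gus beats Ben beats Eli beats Gus, a majority cycle.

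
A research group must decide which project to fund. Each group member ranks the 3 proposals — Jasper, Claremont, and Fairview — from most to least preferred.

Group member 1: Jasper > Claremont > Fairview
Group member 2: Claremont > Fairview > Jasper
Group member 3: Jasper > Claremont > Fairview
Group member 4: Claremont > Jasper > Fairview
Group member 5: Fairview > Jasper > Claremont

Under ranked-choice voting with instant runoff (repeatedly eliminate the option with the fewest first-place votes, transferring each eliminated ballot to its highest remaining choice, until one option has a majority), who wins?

Round 1: Jasper 2, Claremont 2, Fairview 1. Fairview has the fewest and is eliminated.
Round 2: Jasper 3, Claremont 2. Jasper has a majority.

Jasper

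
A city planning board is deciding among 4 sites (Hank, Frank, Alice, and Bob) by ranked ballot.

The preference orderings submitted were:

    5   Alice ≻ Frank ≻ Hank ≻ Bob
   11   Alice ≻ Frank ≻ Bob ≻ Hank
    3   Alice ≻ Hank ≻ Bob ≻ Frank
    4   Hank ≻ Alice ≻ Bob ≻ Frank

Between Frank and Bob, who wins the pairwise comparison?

Frank

Ballots ranking Frank above Bob: 5+11 = 16.
Ballots ranking Bob above Frank: 3+4 = 7.
Frank wins the head-to-head, 16–7.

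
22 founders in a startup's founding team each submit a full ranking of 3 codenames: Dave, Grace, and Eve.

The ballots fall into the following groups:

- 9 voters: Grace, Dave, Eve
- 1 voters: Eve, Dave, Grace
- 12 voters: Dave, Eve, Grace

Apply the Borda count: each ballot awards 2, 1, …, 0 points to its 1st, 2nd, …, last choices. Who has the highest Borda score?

Borda scores:
  Dave: 9·1 + 1 + 12·2 = 34
  Grace: 9·2 + 0 + 12·0 = 18
  Eve: 9·0 + 2 + 12·1 = 14
Dave has the highest total.

Dave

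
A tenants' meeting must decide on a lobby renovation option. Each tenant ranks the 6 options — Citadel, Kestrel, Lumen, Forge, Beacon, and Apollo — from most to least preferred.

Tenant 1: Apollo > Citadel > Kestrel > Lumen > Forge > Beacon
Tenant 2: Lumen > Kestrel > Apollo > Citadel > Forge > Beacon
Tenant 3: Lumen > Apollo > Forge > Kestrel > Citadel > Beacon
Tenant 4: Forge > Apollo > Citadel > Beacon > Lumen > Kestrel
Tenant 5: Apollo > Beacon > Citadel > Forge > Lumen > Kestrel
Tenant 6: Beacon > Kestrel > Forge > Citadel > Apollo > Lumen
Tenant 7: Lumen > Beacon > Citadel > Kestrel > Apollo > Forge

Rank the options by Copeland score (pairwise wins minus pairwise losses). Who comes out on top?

Pairwise results:
  Citadel vs Kestrel: Citadel wins 4–3.
  Citadel vs Lumen: Citadel wins 4–3.
  Citadel vs Forge: Citadel wins 4–3.
  Citadel vs Beacon: Citadel wins 4–3.
  Citadel vs Apollo: Apollo wins 5–2.
  Kestrel vs Lumen: Lumen wins 5–2.
  Kestrel vs Forge: Kestrel wins 4–3.
  Kestrel vs Beacon: Beacon wins 4–3.
  Kestrel vs Apollo: Apollo wins 4–3.
  Lumen vs Forge: Lumen wins 4–3.
  Lumen vs Beacon: Lumen wins 4–3.
  Lumen vs Apollo: Apollo wins 4–3.
  Forge vs Beacon: Forge wins 4–3.
  Forge vs Apollo: Apollo wins 5–2.
  Beacon vs Apollo: Apollo wins 5–2.
Copeland scores (wins − losses):
  Citadel: 4 − 1 = 3
  Kestrel: 1 − 4 = -3
  Lumen: 3 − 2 = 1
  Forge: 1 − 4 = -3
  Beacon: 1 − 4 = -3
  Apollo: 5 − 0 = 5
Apollo has the best Copeland score.

Apollo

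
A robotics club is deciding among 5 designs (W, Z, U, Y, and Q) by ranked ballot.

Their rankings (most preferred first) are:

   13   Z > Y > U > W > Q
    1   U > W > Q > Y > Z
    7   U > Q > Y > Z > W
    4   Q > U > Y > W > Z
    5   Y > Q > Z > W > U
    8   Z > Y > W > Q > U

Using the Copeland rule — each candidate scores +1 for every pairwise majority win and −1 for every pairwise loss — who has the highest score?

Pairwise results:
  W vs Z: Z wins 33–5.
  W vs U: U wins 25–13.
  W vs Y: Y wins 37–1.
  W vs Q: W wins 22–16.
  Z vs U: Z wins 26–12.
  Z vs Y: Z wins 21–17.
  Z vs Q: Z wins 21–17.
  U vs Y: Y wins 26–12.
  U vs Q: U wins 21–17.
  Y vs Q: Y wins 26–12.
Copeland scores (wins − losses):
  W: 1 − 3 = -2
  Z: 4 − 0 = 4
  U: 2 − 2 = 0
  Y: 3 − 1 = 2
  Q: 0 − 4 = -4
Z has the best Copeland score.

Z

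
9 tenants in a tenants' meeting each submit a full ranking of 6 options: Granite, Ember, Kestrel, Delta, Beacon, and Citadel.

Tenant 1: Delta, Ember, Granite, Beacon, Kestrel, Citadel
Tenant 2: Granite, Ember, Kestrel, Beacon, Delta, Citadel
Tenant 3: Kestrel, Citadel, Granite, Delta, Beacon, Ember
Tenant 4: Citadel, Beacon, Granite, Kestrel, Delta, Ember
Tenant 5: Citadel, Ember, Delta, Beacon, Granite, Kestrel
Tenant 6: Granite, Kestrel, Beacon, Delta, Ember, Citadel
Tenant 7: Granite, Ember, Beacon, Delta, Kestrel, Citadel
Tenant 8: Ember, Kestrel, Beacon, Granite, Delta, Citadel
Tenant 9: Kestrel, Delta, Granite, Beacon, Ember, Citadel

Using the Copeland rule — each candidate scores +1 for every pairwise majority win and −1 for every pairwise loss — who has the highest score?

Pairwise results:
  Granite vs Ember: Granite wins 6–3.
  Granite vs Kestrel: Granite wins 6–3.
  Granite vs Delta: Granite wins 6–3.
  Granite vs Beacon: Granite wins 6–3.
  Granite vs Citadel: Granite wins 6–3.
  Ember vs Kestrel: Ember wins 5–4.
  Ember vs Delta: Delta wins 5–4.
  Ember vs Beacon: Ember wins 5–4.
  Ember vs Citadel: Ember wins 6–3.
  Kestrel vs Delta: Kestrel wins 6–3.
  Kestrel vs Beacon: Kestrel wins 5–4.
  Kestrel vs Citadel: Kestrel wins 7–2.
  Delta vs Beacon: Beacon wins 5–4.
  Delta vs Citadel: Delta wins 6–3.
  Beacon vs Citadel: Beacon wins 6–3.
Copeland scores (wins − losses):
  Granite: 5 − 0 = 5
  Ember: 3 − 2 = 1
  Kestrel: 3 − 2 = 1
  Delta: 2 − 3 = -1
  Beacon: 2 − 3 = -1
  Citadel: 0 − 5 = -5
Granite has the best Copeland score.

Granite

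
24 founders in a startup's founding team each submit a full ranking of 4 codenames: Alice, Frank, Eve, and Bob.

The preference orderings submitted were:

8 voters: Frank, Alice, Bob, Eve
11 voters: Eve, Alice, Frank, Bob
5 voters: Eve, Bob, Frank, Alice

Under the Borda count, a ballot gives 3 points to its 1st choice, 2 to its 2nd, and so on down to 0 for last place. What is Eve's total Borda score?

48

Borda scores:
  Alice: 8·2 + 11·2 + 5·0 = 38
  Frank: 8·3 + 11·1 + 5·1 = 40
  Eve: 8·0 + 11·3 + 5·3 = 48
  Bob: 8·1 + 11·0 + 5·2 = 18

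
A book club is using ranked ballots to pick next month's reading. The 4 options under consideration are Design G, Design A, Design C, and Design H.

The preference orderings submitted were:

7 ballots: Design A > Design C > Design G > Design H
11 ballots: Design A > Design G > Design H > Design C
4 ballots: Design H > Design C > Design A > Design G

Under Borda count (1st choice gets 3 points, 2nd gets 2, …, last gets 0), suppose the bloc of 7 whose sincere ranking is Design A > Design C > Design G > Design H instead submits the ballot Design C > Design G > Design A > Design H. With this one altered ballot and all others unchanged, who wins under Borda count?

Design A

Borda totals with the altered ballot: Design G 36, Design A 44, Design C 29, Design H 23.
The winner is unchanged: still Design A.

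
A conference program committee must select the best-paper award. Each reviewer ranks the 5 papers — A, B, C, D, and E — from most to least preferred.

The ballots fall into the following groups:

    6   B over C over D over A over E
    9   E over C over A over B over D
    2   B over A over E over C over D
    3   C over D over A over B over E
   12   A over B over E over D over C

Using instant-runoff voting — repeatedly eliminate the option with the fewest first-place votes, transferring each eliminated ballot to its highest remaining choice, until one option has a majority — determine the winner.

Round 1: A 12, E 9, B 8, C 3, D 0. D has the fewest and is eliminated.
Round 2: A 12, E 9, B 8, C 3. C has the fewest and is eliminated.
Round 3: A 15, E 9, B 8. B has the fewest and is eliminated.
Round 4: A 23, E 9. A has a majority.

A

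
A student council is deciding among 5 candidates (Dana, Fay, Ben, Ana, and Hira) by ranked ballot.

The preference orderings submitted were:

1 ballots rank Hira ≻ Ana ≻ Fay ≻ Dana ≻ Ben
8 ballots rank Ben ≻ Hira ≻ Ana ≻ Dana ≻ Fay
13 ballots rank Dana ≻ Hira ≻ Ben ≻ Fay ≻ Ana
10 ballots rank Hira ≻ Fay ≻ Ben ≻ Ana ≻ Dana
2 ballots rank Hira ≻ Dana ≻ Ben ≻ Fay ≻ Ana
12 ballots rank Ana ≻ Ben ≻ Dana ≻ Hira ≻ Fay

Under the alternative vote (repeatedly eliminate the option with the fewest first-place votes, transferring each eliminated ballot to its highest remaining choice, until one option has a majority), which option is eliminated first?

Fay

Round 1: Dana 13, Hira 13, Ana 12, Ben 8, Fay 0. Fay has the fewest and is eliminated.
Round 2: Dana 13, Hira 13, Ana 12, Ben 8. Ben has the fewest and is eliminated.
Round 3: Hira 21, Dana 13, Ana 12. Ana has the fewest and is eliminated.
Round 4: Dana 25, Hira 21. Dana has a majority.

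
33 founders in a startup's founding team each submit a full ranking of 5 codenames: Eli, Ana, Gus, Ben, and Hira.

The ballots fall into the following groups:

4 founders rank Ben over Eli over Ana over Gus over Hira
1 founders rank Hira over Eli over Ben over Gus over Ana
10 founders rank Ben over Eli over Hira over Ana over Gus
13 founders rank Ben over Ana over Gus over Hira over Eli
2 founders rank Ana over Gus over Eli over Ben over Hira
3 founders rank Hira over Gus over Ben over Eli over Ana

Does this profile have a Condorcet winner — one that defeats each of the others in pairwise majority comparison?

Head-to-head results (33 voters total):
Eli vs Ana: Eli wins 18–15.
Eli vs Gus: Gus wins 18–15.
Eli vs Ben: Ben wins 30–3.
Eli vs Hira: Hira wins 17–16.
Ana vs Gus: Ana wins 29–4.
Ana vs Ben: Ben wins 31–2.
Ana vs Hira: Ana wins 19–14.
Gus vs Ben: Ben wins 28–5.
Gus vs Hira: Gus wins 19–14.
Ben vs Hira: Ben wins 29–4.
Ben beats each rival — Eli (30–3), Ana (31–2), Gus (28–5), Hira (29–4) — so Ben is the Condorcet winner.

Yes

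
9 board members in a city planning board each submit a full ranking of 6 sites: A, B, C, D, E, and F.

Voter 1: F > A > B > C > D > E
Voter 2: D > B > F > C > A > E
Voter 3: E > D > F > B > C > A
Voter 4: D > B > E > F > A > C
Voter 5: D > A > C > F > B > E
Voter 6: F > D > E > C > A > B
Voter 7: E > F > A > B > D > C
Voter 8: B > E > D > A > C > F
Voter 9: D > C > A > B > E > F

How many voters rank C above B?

3

Ballots ranking C above B: 3.
Ballots ranking B above C: 6.
So 3 of 9 voters prefer C to B.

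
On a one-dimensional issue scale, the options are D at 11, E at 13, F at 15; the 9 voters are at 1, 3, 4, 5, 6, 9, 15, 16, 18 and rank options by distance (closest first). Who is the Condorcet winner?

With single-peaked preferences on a line, the Condorcet winner is the candidate closest to the median voter.
The median voter (position 6) is closest to D at 11.
Check: D vs E — voters closer to D: 6 of 9.

D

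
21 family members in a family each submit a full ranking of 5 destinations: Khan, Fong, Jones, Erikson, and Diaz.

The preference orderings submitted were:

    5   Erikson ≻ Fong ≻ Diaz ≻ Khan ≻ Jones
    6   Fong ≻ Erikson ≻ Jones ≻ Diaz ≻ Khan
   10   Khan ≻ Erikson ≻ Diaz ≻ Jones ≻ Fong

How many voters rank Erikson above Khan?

11

Ballots ranking Erikson above Khan: 5+6 = 11.
Ballots ranking Khan above Erikson: 10.
So 11 of 21 voters prefer Erikson to Khan.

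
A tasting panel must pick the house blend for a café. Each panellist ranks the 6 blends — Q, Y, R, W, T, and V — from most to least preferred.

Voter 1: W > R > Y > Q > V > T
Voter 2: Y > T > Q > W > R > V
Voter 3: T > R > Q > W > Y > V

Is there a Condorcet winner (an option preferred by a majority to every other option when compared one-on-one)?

No

Head-to-head results (3 voters total):
Q vs Y: Y wins 2–1.
Q vs R: R wins 2–1.
Q vs W: Q wins 2–1.
Q vs T: T wins 2–1.
Q vs V: Q wins 3–0.
Y vs R: R wins 2–1.
Y vs W: W wins 2–1.
Y vs T: Y wins 2–1.
Y vs V: Y wins 3–0.
R vs W: W wins 2–1.
R vs T: T wins 2–1.
R vs V: R wins 3–0.
W vs T: T wins 2–1.
W vs V: W wins 3–0.
T vs V: T wins 2–1.
No candidate beats all others: Q beats W beats Y beats Q, a majority cycle.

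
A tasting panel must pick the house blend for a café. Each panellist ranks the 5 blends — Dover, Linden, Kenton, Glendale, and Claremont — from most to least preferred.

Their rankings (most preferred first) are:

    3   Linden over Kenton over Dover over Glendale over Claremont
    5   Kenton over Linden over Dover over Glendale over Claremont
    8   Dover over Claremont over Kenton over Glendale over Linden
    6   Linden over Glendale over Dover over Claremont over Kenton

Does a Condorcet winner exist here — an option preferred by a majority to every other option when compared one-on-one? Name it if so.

None — there is no Condorcet winner

Head-to-head results (22 voters total):
Dover vs Linden: Linden wins 14–8.
Dover vs Kenton: Dover wins 14–8.
Dover vs Glendale: Dover wins 16–6.
Dover vs Claremont: Dover wins 22–0.
Linden vs Kenton: Kenton wins 13–9.
Linden vs Glendale: Linden wins 14–8.
Linden vs Claremont: Linden wins 14–8.
Kenton vs Glendale: Kenton wins 16–6.
Kenton vs Claremont: Claremont wins 14–8.
Glendale vs Claremont: Glendale wins 14–8.
No candidate beats all others: Dover beats Kenton beats Linden beats Dover, a majority cycle.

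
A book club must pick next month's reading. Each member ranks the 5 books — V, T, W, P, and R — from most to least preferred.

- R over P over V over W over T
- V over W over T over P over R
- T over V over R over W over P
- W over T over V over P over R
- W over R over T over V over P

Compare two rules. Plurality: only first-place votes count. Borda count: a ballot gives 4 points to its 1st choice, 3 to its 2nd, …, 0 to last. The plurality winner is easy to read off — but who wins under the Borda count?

W

Plurality first-place counts: V 1, T 1, W 2, P 0, R 1 → W.
Borda totals: V 12, T 11, W 13, P 5, R 9 → W.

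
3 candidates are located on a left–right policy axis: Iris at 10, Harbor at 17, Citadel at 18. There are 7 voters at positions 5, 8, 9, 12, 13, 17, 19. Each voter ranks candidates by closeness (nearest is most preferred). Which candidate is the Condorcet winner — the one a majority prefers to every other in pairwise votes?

Iris

With single-peaked preferences on a line, the Condorcet winner is the candidate closest to the median voter.
The median voter (position 12) is closest to Iris at 10.
Check: Iris vs Harbor — voters closer to Iris: 5 of 7.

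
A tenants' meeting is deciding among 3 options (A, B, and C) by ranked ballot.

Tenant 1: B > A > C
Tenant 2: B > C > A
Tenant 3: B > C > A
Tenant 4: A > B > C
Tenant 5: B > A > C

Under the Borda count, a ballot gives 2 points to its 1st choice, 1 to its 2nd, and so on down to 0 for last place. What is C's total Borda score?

2

Borda scores:
  A: 1 + 0 + 0 + 2 + 1 = 4
  B: 2 + 2 + 2 + 1 + 2 = 9
  C: 0 + 1 + 1 + 0 + 0 = 2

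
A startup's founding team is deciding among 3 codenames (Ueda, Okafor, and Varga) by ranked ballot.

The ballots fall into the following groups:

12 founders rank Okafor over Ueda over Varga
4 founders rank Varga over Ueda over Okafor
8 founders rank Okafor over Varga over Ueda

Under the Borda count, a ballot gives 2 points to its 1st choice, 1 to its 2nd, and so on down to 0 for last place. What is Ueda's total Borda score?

16

Borda scores:
  Ueda: 12·1 + 4·1 + 8·0 = 16
  Okafor: 12·2 + 4·0 + 8·2 = 40
  Varga: 12·0 + 4·2 + 8·1 = 16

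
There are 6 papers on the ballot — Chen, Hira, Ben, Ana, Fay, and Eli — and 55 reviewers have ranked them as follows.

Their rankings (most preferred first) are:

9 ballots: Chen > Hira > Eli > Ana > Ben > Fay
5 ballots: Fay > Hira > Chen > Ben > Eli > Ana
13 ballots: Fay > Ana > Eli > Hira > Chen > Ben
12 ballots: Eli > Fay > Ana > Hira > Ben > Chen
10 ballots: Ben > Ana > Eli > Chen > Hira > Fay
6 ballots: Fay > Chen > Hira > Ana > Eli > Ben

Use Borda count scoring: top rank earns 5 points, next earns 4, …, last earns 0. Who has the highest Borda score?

Fay

Borda scores:
  Chen: 9·5 + 5·3 + 13·1 + 12·0 + 10·2 + 6·4 = 117
  Hira: 9·4 + 5·4 + 13·2 + 12·2 + 10·1 + 6·3 = 134
  Ben: 9·1 + 5·2 + 13·0 + 12·1 + 10·5 + 6·0 = 81
  Ana: 9·2 + 5·0 + 13·4 + 12·3 + 10·4 + 6·2 = 158
  Fay: 9·0 + 5·5 + 13·5 + 12·4 + 10·0 + 6·5 = 168
  Eli: 9·3 + 5·1 + 13·3 + 12·5 + 10·3 + 6·1 = 167
Fay has the highest total.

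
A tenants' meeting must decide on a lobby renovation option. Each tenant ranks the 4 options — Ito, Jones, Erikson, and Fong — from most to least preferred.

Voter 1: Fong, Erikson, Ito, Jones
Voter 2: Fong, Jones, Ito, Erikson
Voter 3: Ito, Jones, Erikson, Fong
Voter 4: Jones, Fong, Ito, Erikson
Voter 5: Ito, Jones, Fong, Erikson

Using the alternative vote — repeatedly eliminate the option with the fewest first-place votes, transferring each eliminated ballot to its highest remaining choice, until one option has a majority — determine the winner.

Round 1: Ito 2, Fong 2, Jones 1, Erikson 0. Erikson has the fewest and is eliminated.
Round 2: Ito 2, Fong 2, Jones 1. Jones has the fewest and is eliminated.
Round 3: Fong 3, Ito 2. Fong has a majority.

Fong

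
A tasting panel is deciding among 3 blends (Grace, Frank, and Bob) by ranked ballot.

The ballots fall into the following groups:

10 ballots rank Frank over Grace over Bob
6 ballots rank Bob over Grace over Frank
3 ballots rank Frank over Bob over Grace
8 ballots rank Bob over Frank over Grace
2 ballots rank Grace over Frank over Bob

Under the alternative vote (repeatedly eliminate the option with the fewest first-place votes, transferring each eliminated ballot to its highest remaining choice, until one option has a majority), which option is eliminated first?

Grace

Round 1: Bob 14, Frank 13, Grace 2. Grace has the fewest and is eliminated.
Round 2: Frank 15, Bob 14. Frank has a majority.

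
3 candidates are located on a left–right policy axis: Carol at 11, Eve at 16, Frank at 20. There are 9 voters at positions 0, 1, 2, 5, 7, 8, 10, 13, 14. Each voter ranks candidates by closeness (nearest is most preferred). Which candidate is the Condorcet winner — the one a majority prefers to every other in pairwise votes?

Carol

With single-peaked preferences on a line, the Condorcet winner is the candidate closest to the median voter.
The median voter (position 7) is closest to Carol at 11.
Check: Carol vs Eve — voters closer to Carol: 8 of 9.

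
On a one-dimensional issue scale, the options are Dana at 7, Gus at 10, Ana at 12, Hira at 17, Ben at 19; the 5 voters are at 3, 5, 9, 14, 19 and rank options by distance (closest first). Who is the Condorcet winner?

With single-peaked preferences on a line, the Condorcet winner is the candidate closest to the median voter.
The median voter (position 9) is closest to Gus at 10.
Check: Gus vs Dana — voters closer to Gus: 3 of 5.

Gus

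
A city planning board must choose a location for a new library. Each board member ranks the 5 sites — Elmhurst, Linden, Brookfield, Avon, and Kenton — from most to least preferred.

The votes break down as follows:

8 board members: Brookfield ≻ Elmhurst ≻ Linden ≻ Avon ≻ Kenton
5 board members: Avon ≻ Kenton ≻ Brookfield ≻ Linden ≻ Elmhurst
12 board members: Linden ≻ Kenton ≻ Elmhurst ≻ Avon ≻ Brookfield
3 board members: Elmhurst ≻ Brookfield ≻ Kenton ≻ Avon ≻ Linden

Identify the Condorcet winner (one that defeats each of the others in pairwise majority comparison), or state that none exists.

Head-to-head results (28 voters total):
Elmhurst vs Linden: Linden wins 17–11.
Elmhurst vs Brookfield: Elmhurst wins 15–13.
Elmhurst vs Avon: Elmhurst wins 23–5.
Elmhurst vs Kenton: Kenton wins 17–11.
Linden vs Brookfield: Brookfield wins 16–12.
Linden vs Avon: Linden wins 20–8.
Linden vs Kenton: Linden wins 20–8.
Brookfield vs Avon: Avon wins 17–11.
Brookfield vs Kenton: Kenton wins 17–11.
Avon vs Kenton: Kenton wins 15–13.
No candidate beats all others: Elmhurst beats Brookfield beats Linden beats Elmhurst, a majority cycle.

No Condorcet winner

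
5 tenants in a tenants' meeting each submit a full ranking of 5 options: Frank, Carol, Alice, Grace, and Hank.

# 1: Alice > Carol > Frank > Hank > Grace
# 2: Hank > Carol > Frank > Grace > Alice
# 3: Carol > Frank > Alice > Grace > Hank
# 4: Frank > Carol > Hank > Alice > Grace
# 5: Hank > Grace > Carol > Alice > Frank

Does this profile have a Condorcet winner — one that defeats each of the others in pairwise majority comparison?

Head-to-head results (5 voters total):
Frank vs Carol: Carol wins 4–1.
Frank vs Alice: Frank wins 3–2.
Frank vs Grace: Frank wins 4–1.
Frank vs Hank: Frank wins 3–2.
Carol vs Alice: Carol wins 4–1.
Carol vs Grace: Carol wins 4–1.
Carol vs Hank: Carol wins 3–2.
Alice vs Grace: Alice wins 3–2.
Alice vs Hank: Hank wins 3–2.
Grace vs Hank: Hank wins 4–1.
Carol beats each rival — Frank (4–1), Alice (4–1), Grace (4–1), Hank (3–2) — so Carol is the Condorcet winner.

Yes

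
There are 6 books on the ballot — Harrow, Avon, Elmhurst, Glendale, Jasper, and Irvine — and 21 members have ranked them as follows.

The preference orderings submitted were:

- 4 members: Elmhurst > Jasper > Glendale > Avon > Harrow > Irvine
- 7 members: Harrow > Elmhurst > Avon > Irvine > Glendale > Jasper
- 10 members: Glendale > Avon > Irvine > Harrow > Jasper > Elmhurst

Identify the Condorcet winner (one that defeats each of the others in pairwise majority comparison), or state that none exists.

Head-to-head results (21 voters total):
Harrow vs Avon: Avon wins 14–7.
Harrow vs Elmhurst: Harrow wins 17–4.
Harrow vs Glendale: Glendale wins 14–7.
Harrow vs Jasper: Harrow wins 17–4.
Harrow vs Irvine: Harrow wins 11–10.
Avon vs Elmhurst: Elmhurst wins 11–10.
Avon vs Glendale: Glendale wins 14–7.
Avon vs Jasper: Avon wins 17–4.
Avon vs Irvine: Avon wins 21–0.
Elmhurst vs Glendale: Elmhurst wins 11–10.
Elmhurst vs Jasper: Elmhurst wins 11–10.
Elmhurst vs Irvine: Elmhurst wins 11–10.
Glendale vs Jasper: Glendale wins 17–4.
Glendale vs Irvine: Glendale wins 14–7.
Jasper vs Irvine: Irvine wins 17–4.
No candidate beats all others: Harrow beats Elmhurst beats Avon beats Harrow, a majority cycle.

None — there is no Condorcet winner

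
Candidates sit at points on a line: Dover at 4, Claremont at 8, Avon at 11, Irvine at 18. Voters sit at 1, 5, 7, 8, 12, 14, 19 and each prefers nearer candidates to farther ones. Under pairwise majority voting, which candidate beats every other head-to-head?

Claremont

With single-peaked preferences on a line, the Condorcet winner is the candidate closest to the median voter.
The median voter (position 8) is closest to Claremont at 8.
Check: Claremont vs Irvine — voters closer to Claremont: 5 of 7.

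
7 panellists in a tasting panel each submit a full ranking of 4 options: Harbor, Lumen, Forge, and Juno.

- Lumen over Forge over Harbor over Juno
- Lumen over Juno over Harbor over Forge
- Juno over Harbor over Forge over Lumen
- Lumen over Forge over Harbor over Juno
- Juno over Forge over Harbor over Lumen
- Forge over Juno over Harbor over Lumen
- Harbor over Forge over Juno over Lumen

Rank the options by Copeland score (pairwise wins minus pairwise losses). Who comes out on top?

Pairwise results:
  Harbor vs Lumen: Harbor wins 4–3.
  Harbor vs Forge: Forge wins 4–3.
  Harbor vs Juno: Juno wins 4–3.
  Lumen vs Forge: Forge wins 4–3.
  Lumen vs Juno: Juno wins 4–3.
  Forge vs Juno: Forge wins 4–3.
Copeland scores (wins − losses):
  Harbor: 1 − 2 = -1
  Lumen: 0 − 3 = -3
  Forge: 3 − 0 = 3
  Juno: 2 − 1 = 1
Forge has the best Copeland score.

Forge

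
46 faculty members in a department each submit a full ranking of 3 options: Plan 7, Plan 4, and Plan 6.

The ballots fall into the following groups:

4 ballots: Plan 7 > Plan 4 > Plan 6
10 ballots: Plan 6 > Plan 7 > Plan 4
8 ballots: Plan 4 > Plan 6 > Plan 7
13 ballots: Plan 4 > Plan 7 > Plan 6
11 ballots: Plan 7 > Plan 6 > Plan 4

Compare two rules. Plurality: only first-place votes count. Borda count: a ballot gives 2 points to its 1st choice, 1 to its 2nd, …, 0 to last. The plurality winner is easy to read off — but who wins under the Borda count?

Plurality first-place counts: Plan 7 15, Plan 4 21, Plan 6 10 → Plan 4.
Borda totals: Plan 7 53, Plan 4 46, Plan 6 39 → Plan 7.

Plan 7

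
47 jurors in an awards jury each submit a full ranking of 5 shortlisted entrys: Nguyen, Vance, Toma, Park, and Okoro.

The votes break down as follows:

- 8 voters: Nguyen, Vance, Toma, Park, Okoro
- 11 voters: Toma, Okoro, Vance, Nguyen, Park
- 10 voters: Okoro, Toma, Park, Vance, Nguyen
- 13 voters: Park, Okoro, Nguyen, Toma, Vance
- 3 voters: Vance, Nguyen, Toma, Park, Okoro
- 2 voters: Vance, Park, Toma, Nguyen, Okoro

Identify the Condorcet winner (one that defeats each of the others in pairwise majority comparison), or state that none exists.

Head-to-head results (47 voters total):
Nguyen vs Vance: Vance wins 26–21.
Nguyen vs Toma: Nguyen wins 24–23.
Nguyen vs Park: Park wins 25–22.
Nguyen vs Okoro: Okoro wins 34–13.
Vance vs Toma: Toma wins 34–13.
Vance vs Park: Vance wins 24–23.
Vance vs Okoro: Okoro wins 34–13.
Toma vs Park: Toma wins 32–15.
Toma vs Okoro: Toma wins 24–23.
Park vs Okoro: Park wins 26–21.
No candidate beats all others: Nguyen beats Toma beats Vance beats Nguyen, a majority cycle.

There is no Condorcet winner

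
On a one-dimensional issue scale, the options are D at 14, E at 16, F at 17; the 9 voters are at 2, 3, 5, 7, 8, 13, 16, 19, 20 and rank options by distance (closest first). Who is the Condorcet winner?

D

With single-peaked preferences on a line, the Condorcet winner is the candidate closest to the median voter.
The median voter (position 8) is closest to D at 14.
Check: D vs E — voters closer to D: 6 of 9.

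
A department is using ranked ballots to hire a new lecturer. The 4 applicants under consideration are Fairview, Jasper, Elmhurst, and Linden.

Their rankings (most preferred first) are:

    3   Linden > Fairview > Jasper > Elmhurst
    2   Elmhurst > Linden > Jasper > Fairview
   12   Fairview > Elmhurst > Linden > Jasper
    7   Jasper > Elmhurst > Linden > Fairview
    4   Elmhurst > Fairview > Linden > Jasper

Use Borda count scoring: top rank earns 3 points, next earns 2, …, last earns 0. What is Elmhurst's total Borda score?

56

Borda scores:
  Fairview: 3·2 + 2·0 + 12·3 + 7·0 + 4·2 = 50
  Jasper: 3·1 + 2·1 + 12·0 + 7·3 + 4·0 = 26
  Elmhurst: 3·0 + 2·3 + 12·2 + 7·2 + 4·3 = 56
  Linden: 3·3 + 2·2 + 12·1 + 7·1 + 4·1 = 36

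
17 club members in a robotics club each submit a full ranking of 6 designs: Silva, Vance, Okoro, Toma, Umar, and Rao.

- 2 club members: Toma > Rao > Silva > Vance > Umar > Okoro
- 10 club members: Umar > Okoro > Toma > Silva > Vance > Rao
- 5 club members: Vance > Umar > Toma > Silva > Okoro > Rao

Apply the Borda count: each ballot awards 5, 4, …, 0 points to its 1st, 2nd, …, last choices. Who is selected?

Umar

Borda scores:
  Silva: 2·3 + 10·2 + 5·2 = 36
  Vance: 2·2 + 10·1 + 5·5 = 39
  Okoro: 2·0 + 10·4 + 5·1 = 45
  Toma: 2·5 + 10·3 + 5·3 = 55
  Umar: 2·1 + 10·5 + 5·4 = 72
  Rao: 2·4 + 10·0 + 5·0 = 8
Umar has the highest total.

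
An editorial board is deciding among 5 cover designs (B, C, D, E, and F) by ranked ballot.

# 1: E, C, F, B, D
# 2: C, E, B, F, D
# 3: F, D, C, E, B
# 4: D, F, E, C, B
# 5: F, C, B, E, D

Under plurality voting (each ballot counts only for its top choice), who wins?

First-place vote totals:
  B: 0
  C: 1
  D: 1
  E: 1
  F: 2
F has the most first-place votes.

F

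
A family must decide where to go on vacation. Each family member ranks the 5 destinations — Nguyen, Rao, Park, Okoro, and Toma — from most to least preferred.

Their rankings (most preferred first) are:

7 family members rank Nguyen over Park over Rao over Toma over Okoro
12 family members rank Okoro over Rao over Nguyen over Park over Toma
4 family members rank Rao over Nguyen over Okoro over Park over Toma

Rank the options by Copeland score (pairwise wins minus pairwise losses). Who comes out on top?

Pairwise results:
  Nguyen vs Rao: Rao wins 16–7.
  Nguyen vs Park: Nguyen wins 23–0.
  Nguyen vs Okoro: Okoro wins 12–11.
  Nguyen vs Toma: Nguyen wins 23–0.
  Rao vs Park: Rao wins 16–7.
  Rao vs Okoro: Okoro wins 12–11.
  Rao vs Toma: Rao wins 23–0.
  Park vs Okoro: Okoro wins 16–7.
  Park vs Toma: Park wins 23–0.
  Okoro vs Toma: Okoro wins 16–7.
Copeland scores (wins − losses):
  Nguyen: 2 − 2 = 0
  Rao: 3 − 1 = 2
  Park: 1 − 3 = -2
  Okoro: 4 − 0 = 4
  Toma: 0 − 4 = -4
Okoro has the best Copeland score.

Okoro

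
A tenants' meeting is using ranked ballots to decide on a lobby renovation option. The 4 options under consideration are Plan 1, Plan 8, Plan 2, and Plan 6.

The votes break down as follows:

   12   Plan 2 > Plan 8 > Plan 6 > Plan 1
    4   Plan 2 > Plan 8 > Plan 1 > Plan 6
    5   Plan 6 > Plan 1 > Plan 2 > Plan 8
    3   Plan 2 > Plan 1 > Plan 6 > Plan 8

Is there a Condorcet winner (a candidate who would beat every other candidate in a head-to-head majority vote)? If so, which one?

Head-to-head results (24 voters total):
Plan 1 vs Plan 8: Plan 8 wins 16–8.
Plan 1 vs Plan 2: Plan 2 wins 19–5.
Plan 1 vs Plan 6: Plan 6 wins 17–7.
Plan 8 vs Plan 2: Plan 2 wins 24–0.
Plan 8 vs Plan 6: Plan 8 wins 16–8.
Plan 2 vs Plan 6: Plan 2 wins 19–5.
Plan 2 beats each rival — Plan 1 (19–5), Plan 8 (24–0), Plan 6 (19–5) — so Plan 2 is the Condorcet winner.

Plan 2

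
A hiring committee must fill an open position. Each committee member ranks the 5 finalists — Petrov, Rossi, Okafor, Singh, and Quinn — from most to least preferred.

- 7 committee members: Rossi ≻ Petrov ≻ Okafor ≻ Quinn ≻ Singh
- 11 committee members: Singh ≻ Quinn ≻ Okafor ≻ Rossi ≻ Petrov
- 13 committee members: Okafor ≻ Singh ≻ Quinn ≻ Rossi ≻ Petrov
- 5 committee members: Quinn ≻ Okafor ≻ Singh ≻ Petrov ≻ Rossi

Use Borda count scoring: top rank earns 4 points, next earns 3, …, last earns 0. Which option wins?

Borda scores:
  Petrov: 7·3 + 11·0 + 13·0 + 5·1 = 26
  Rossi: 7·4 + 11·1 + 13·1 + 5·0 = 52
  Okafor: 7·2 + 11·2 + 13·4 + 5·3 = 103
  Singh: 7·0 + 11·4 + 13·3 + 5·2 = 93
  Quinn: 7·1 + 11·3 + 13·2 + 5·4 = 86
Okafor has the highest total.

Okafor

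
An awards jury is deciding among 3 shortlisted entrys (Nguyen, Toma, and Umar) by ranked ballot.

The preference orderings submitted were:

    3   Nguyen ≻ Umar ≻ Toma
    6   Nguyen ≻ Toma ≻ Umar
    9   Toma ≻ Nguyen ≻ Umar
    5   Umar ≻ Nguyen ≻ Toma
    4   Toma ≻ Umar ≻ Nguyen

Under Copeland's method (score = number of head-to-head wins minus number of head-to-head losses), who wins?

Pairwise results:
  Nguyen vs Toma: Nguyen wins 14–13.
  Nguyen vs Umar: Nguyen wins 18–9.
  Toma vs Umar: Toma wins 19–8.
Copeland scores (wins − losses):
  Nguyen: 2 − 0 = 2
  Toma: 1 − 1 = 0
  Umar: 0 − 2 = -2
Nguyen has the best Copeland score.

Nguyen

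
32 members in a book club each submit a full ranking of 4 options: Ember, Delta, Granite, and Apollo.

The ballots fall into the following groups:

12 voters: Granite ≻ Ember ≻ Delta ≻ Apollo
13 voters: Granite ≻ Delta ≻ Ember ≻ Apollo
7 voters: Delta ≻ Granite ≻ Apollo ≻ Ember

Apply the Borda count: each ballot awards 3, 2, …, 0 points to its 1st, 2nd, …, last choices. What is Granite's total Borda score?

Borda scores:
  Ember: 12·2 + 13·1 + 7·0 = 37
  Delta: 12·1 + 13·2 + 7·3 = 59
  Granite: 12·3 + 13·3 + 7·2 = 89
  Apollo: 12·0 + 13·0 + 7·1 = 7

89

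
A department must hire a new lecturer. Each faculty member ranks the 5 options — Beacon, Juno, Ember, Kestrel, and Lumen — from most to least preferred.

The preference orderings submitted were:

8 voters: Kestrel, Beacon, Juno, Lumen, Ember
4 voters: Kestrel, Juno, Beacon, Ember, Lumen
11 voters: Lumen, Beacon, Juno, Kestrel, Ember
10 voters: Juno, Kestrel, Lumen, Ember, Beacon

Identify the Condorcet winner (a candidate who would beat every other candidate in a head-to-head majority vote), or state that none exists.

Head-to-head results (33 voters total):
Beacon vs Juno: Beacon wins 19–14.
Beacon vs Ember: Beacon wins 23–10.
Beacon vs Kestrel: Kestrel wins 22–11.
Beacon vs Lumen: Lumen wins 21–12.
Juno vs Ember: Juno wins 33–0.
Juno vs Kestrel: Juno wins 21–12.
Juno vs Lumen: Juno wins 22–11.
Ember vs Kestrel: Kestrel wins 33–0.
Ember vs Lumen: Lumen wins 29–4.
Kestrel vs Lumen: Kestrel wins 22–11.
No candidate beats all others: Beacon beats Juno beats Kestrel beats Beacon, a majority cycle.

No Condorcet winner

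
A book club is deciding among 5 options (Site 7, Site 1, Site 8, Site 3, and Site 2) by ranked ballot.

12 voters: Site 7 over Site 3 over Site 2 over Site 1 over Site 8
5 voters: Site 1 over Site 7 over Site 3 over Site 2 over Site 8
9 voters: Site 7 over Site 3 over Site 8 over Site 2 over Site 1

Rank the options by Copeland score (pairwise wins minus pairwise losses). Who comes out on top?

Site 7

Pairwise results:
  Site 7 vs Site 1: Site 7 wins 21–5.
  Site 7 vs Site 8: Site 7 wins 26–0.
  Site 7 vs Site 3: Site 7 wins 26–0.
  Site 7 vs Site 2: Site 7 wins 26–0.
  Site 1 vs Site 8: Site 1 wins 17–9.
  Site 1 vs Site 3: Site 3 wins 21–5.
  Site 1 vs Site 2: Site 2 wins 21–5.
  Site 8 vs Site 3: Site 3 wins 26–0.
  Site 8 vs Site 2: Site 2 wins 17–9.
  Site 3 vs Site 2: Site 3 wins 26–0.
Copeland scores (wins − losses):
  Site 7: 4 − 0 = 4
  Site 1: 1 − 3 = -2
  Site 8: 0 − 4 = -4
  Site 3: 3 − 1 = 2
  Site 2: 2 − 2 = 0
Site 7 has the best Copeland score.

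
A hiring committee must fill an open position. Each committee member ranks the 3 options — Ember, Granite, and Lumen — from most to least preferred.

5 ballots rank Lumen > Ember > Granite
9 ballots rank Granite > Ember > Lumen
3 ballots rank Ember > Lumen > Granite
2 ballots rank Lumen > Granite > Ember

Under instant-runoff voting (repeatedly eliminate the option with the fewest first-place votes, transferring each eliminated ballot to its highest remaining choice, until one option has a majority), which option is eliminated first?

Round 1: Granite 9, Lumen 7, Ember 3. Ember has the fewest and is eliminated.
Round 2: Lumen 10, Granite 9. Lumen has a majority.

Ember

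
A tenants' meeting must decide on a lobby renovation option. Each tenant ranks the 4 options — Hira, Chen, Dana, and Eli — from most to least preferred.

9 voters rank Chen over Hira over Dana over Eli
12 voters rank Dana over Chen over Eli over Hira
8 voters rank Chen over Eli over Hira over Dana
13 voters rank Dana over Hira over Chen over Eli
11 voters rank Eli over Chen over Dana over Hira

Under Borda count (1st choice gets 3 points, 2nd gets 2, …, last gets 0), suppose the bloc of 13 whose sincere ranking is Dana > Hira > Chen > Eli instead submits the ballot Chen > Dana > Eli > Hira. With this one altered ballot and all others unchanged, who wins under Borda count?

Chen

Borda totals with the altered ballot: Hira 26, Chen 136, Dana 82, Eli 74.
The winner is unchanged: still Chen.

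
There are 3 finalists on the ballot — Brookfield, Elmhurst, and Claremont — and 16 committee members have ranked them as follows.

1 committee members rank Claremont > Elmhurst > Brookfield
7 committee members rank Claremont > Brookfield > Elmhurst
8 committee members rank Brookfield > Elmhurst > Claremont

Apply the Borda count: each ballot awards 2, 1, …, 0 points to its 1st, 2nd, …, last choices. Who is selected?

Brookfield

Borda scores:
  Brookfield: 0 + 7·1 + 8·2 = 23
  Elmhurst: 1 + 7·0 + 8·1 = 9
  Claremont: 2 + 7·2 + 8·0 = 16
Brookfield has the highest total.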